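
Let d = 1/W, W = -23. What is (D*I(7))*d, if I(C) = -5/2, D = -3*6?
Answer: -45/23 ≈ -1.9565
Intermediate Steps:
D = -18
I(C) = -5/2 (I(C) = -5*½ = -5/2)
d = -1/23 (d = 1/(-23) = -1/23 ≈ -0.043478)
(D*I(7))*d = -18*(-5/2)*(-1/23) = 45*(-1/23) = -45/23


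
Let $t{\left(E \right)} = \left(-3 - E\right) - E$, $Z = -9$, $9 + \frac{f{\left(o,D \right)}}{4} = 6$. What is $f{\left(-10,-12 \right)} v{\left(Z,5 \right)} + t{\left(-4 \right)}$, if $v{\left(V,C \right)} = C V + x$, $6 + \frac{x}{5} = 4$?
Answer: $665$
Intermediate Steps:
$x = -10$ ($x = -30 + 5 \cdot 4 = -30 + 20 = -10$)
$f{\left(o,D \right)} = -12$ ($f{\left(o,D \right)} = -36 + 4 \cdot 6 = -36 + 24 = -12$)
$t{\left(E \right)} = -3 - 2 E$
$v{\left(V,C \right)} = -10 + C V$ ($v{\left(V,C \right)} = C V - 10 = -10 + C V$)
$f{\left(-10,-12 \right)} v{\left(Z,5 \right)} + t{\left(-4 \right)} = - 12 \left(-10 + 5 \left(-9\right)\right) - -5 = - 12 \left(-10 - 45\right) + \left(-3 + 8\right) = \left(-12\right) \left(-55\right) + 5 = 660 + 5 = 665$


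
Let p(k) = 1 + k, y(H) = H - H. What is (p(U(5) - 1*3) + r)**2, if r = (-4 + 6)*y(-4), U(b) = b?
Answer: 9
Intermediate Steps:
y(H) = 0
r = 0 (r = (-4 + 6)*0 = 2*0 = 0)
(p(U(5) - 1*3) + r)**2 = ((1 + (5 - 1*3)) + 0)**2 = ((1 + (5 - 3)) + 0)**2 = ((1 + 2) + 0)**2 = (3 + 0)**2 = 3**2 = 9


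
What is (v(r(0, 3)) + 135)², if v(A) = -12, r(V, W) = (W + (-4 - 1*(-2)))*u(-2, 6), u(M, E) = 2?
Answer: 15129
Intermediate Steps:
r(V, W) = -4 + 2*W (r(V, W) = (W + (-4 - 1*(-2)))*2 = (W + (-4 + 2))*2 = (W - 2)*2 = (-2 + W)*2 = -4 + 2*W)
(v(r(0, 3)) + 135)² = (-12 + 135)² = 123² = 15129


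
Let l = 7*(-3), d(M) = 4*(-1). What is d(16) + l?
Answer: -25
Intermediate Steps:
d(M) = -4
l = -21
d(16) + l = -4 - 21 = -25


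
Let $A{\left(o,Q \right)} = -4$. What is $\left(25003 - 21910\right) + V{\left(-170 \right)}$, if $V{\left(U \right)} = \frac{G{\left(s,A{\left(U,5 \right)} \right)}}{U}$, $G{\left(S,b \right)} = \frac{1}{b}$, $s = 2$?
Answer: $\frac{2103241}{680} \approx 3093.0$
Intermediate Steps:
$V{\left(U \right)} = - \frac{1}{4 U}$ ($V{\left(U \right)} = \frac{1}{\left(-4\right) U} = - \frac{1}{4 U}$)
$\left(25003 - 21910\right) + V{\left(-170 \right)} = \left(25003 - 21910\right) - \frac{1}{4 \left(-170\right)} = 3093 - - \frac{1}{680} = 3093 + \frac{1}{680} = \frac{2103241}{680}$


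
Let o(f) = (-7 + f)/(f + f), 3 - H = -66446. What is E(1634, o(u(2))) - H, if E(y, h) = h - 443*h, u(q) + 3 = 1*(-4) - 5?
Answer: -801587/12 ≈ -66799.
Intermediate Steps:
H = 66449 (H = 3 - 1*(-66446) = 3 + 66446 = 66449)
u(q) = -12 (u(q) = -3 + (1*(-4) - 5) = -3 + (-4 - 5) = -3 - 9 = -12)
o(f) = (-7 + f)/(2*f) (o(f) = (-7 + f)/((2*f)) = (-7 + f)*(1/(2*f)) = (-7 + f)/(2*f))
E(y, h) = -442*h (E(y, h) = h - 443*h = -442*h)
E(1634, o(u(2))) - H = -221*(-7 - 12)/(-12) - 1*66449 = -221*(-1)*(-19)/12 - 66449 = -442*19/24 - 66449 = -4199/12 - 66449 = -801587/12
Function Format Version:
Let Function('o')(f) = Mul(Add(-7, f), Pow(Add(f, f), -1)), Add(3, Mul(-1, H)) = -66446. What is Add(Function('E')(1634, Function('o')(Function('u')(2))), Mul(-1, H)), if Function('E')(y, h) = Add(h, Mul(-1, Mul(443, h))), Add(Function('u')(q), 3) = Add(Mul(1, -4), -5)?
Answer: Rational(-801587, 12) ≈ -66799.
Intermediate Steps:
H = 66449 (H = Add(3, Mul(-1, -66446)) = Add(3, 66446) = 66449)
Function('u')(q) = -12 (Function('u')(q) = Add(-3, Add(Mul(1, -4), -5)) = Add(-3, Add(-4, -5)) = Add(-3, -9) = -12)
Function('o')(f) = Mul(Rational(1, 2), Pow(f, -1), Add(-7, f)) (Function('o')(f) = Mul(Add(-7, f), Pow(Mul(2, f), -1)) = Mul(Add(-7, f), Mul(Rational(1, 2), Pow(f, -1))) = Mul(Rational(1, 2), Pow(f, -1), Add(-7, f)))
Function('E')(y, h) = Mul(-442, h) (Function('E')(y, h) = Add(h, Mul(-443, h)) = Mul(-442, h))
Add(Function('E')(1634, Function('o')(Function('u')(2))), Mul(-1, H)) = Add(Mul(-442, Mul(Rational(1, 2), Pow(-12, -1), Add(-7, -12))), Mul(-1, 66449)) = Add(Mul(-442, Mul(Rational(1, 2), Rational(-1, 12), -19)), -66449) = Add(Mul(-442, Rational(19, 24)), -66449) = Add(Rational(-4199, 12), -66449) = Rational(-801587, 12)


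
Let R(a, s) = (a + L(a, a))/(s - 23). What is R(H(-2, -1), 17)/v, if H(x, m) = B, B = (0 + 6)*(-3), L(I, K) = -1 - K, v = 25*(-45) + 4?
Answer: -1/6726 ≈ -0.00014868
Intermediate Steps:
v = -1121 (v = -1125 + 4 = -1121)
B = -18 (B = 6*(-3) = -18)
H(x, m) = -18
R(a, s) = -1/(-23 + s) (R(a, s) = (a + (-1 - a))/(s - 23) = -1/(-23 + s))
R(H(-2, -1), 17)/v = -1/(-23 + 17)/(-1121) = -1/(-6)*(-1/1121) = -1*(-⅙)*(-1/1121) = (⅙)*(-1/1121) = -1/6726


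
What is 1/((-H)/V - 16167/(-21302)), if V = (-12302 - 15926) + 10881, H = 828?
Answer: 369525794/298087005 ≈ 1.2397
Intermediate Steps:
V = -17347 (V = -28228 + 10881 = -17347)
1/((-H)/V - 16167/(-21302)) = 1/(-1*828/(-17347) - 16167/(-21302)) = 1/(-828*(-1/17347) - 16167*(-1/21302)) = 1/(828/17347 + 16167/21302) = 1/(298087005/369525794) = 369525794/298087005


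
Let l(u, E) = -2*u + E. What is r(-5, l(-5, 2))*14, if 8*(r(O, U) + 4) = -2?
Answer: -119/2 ≈ -59.500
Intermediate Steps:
l(u, E) = E - 2*u
r(O, U) = -17/4 (r(O, U) = -4 + (1/8)*(-2) = -4 - 1/4 = -17/4)
r(-5, l(-5, 2))*14 = -17/4*14 = -119/2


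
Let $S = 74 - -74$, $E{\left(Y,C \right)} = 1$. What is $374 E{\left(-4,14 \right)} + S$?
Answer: $522$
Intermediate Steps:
$S = 148$ ($S = 74 + 74 = 148$)
$374 E{\left(-4,14 \right)} + S = 374 \cdot 1 + 148 = 374 + 148 = 522$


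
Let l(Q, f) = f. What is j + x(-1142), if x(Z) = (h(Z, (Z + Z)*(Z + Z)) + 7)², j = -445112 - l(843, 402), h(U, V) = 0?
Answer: -445465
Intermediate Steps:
j = -445514 (j = -445112 - 1*402 = -445112 - 402 = -445514)
x(Z) = 49 (x(Z) = (0 + 7)² = 7² = 49)
j + x(-1142) = -445514 + 49 = -445465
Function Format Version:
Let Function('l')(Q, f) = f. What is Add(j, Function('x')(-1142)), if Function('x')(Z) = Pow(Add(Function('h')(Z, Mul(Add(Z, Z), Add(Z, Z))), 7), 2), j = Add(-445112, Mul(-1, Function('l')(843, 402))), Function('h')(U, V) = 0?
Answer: -445465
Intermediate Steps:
j = -445514 (j = Add(-445112, Mul(-1, 402)) = Add(-445112, -402) = -445514)
Function('x')(Z) = 49 (Function('x')(Z) = Pow(Add(0, 7), 2) = Pow(7, 2) = 49)
Add(j, Function('x')(-1142)) = Add(-445514, 49) = -445465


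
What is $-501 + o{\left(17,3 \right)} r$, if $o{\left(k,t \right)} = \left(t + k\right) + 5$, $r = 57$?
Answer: $924$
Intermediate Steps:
$o{\left(k,t \right)} = 5 + k + t$ ($o{\left(k,t \right)} = \left(k + t\right) + 5 = 5 + k + t$)
$-501 + o{\left(17,3 \right)} r = -501 + \left(5 + 17 + 3\right) 57 = -501 + 25 \cdot 57 = -501 + 1425 = 924$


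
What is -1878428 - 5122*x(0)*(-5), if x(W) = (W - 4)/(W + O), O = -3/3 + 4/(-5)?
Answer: -16393652/9 ≈ -1.8215e+6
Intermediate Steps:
O = -9/5 (O = -3*1/3 + 4*(-1/5) = -1 - 4/5 = -9/5 ≈ -1.8000)
x(W) = (-4 + W)/(-9/5 + W) (x(W) = (W - 4)/(W - 9/5) = (-4 + W)/(-9/5 + W))
-1878428 - 5122*x(0)*(-5) = -1878428 - 25610*(-4 + 0)/(-9 + 5*0)*(-5) = -1878428 - 25610*(-4)/(-9 + 0)*(-5) = -1878428 - 25610*(-4)/(-9)*(-5) = -1878428 - 25610*(-1)*(-4)/9*(-5) = -1878428 - 5122*20/9*(-5) = -1878428 - 102440/9*(-5) = -1878428 + 512200/9 = -16393652/9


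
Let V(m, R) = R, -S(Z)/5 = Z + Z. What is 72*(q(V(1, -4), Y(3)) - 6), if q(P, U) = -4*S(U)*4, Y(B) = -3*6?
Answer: -207792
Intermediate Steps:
S(Z) = -10*Z (S(Z) = -5*(Z + Z) = -10*Z)
Y(B) = -18
q(P, U) = 160*U (q(P, U) = -(-40)*U*4 = (40*U)*4 = 160*U)
72*(q(V(1, -4), Y(3)) - 6) = 72*(160*(-18) - 6) = 72*(-2880 - 6) = 72*(-2886) = -207792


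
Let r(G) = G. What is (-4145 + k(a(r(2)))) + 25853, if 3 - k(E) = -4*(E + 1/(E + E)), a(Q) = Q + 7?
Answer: 195725/9 ≈ 21747.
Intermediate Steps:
a(Q) = 7 + Q
k(E) = 3 + 2/E + 4*E (k(E) = 3 - (-4)*(E + 1/(E + E)) = 3 - (-4)*(E + 1/(2*E)) = 3 - (-4*E - 2/E) = 3 + (2/E + 4*E) = 3 + 2/E + 4*E)
(-4145 + k(a(r(2)))) + 25853 = (-4145 + (3 + 2/(7 + 2) + 4*(7 + 2))) + 25853 = (-4145 + (3 + 2/9 + 4*9)) + 25853 = (-4145 + (3 + 2*(⅑) + 36)) + 25853 = (-4145 + (3 + 2/9 + 36)) + 25853 = (-4145 + 353/9) + 25853 = -36952/9 + 25853 = 195725/9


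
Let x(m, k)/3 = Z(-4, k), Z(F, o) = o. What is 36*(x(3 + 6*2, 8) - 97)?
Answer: -2628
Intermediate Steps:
x(m, k) = 3*k
36*(x(3 + 6*2, 8) - 97) = 36*(3*8 - 97) = 36*(24 - 97) = 36*(-73) = -2628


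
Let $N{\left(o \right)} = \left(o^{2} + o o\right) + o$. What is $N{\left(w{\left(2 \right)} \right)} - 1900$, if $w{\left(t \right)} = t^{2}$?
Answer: $-1864$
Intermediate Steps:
$N{\left(o \right)} = o + 2 o^{2}$ ($N{\left(o \right)} = \left(o^{2} + o^{2}\right) + o = 2 o^{2} + o = o + 2 o^{2}$)
$N{\left(w{\left(2 \right)} \right)} - 1900 = 2^{2} \left(1 + 2 \cdot 2^{2}\right) - 1900 = 4 \left(1 + 2 \cdot 4\right) - 1900 = 4 \left(1 + 8\right) - 1900 = 4 \cdot 9 - 1900 = 36 - 1900 = -1864$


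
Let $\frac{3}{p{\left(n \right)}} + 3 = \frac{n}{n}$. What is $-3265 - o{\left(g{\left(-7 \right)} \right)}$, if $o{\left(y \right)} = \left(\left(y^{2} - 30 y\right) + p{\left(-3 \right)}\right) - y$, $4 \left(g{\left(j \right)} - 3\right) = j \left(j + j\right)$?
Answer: $- \frac{12669}{4} \approx -3167.3$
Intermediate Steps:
$p{\left(n \right)} = - \frac{3}{2}$ ($p{\left(n \right)} = \frac{3}{-3 + \frac{n}{n}} = \frac{3}{-3 + 1} = \frac{3}{-2} = 3 \left(- \frac{1}{2}\right) = - \frac{3}{2}$)
$g{\left(j \right)} = 3 + \frac{j^{2}}{2}$ ($g{\left(j \right)} = 3 + \frac{j \left(j + j\right)}{4} = 3 + \frac{j 2 j}{4} = 3 + \frac{2 j^{2}}{4} = 3 + \frac{j^{2}}{2}$)
$o{\left(y \right)} = - \frac{3}{2} + y^{2} - 31 y$ ($o{\left(y \right)} = \left(\left(y^{2} - 30 y\right) - \frac{3}{2}\right) - y = \left(- \frac{3}{2} + y^{2} - 30 y\right) - y = - \frac{3}{2} + y^{2} - 31 y$)
$-3265 - o{\left(g{\left(-7 \right)} \right)} = -3265 - \left(- \frac{3}{2} + \left(3 + \frac{\left(-7\right)^{2}}{2}\right)^{2} - 31 \left(3 + \frac{\left(-7\right)^{2}}{2}\right)\right) = -3265 - \left(- \frac{3}{2} + \left(3 + \frac{1}{2} \cdot 49\right)^{2} - 31 \left(3 + \frac{1}{2} \cdot 49\right)\right) = -3265 - \left(- \frac{3}{2} + \left(3 + \frac{49}{2}\right)^{2} - 31 \left(3 + \frac{49}{2}\right)\right) = -3265 - \left(- \frac{3}{2} + \left(\frac{55}{2}\right)^{2} - \frac{1705}{2}\right) = -3265 - \left(- \frac{3}{2} + \frac{3025}{4} - \frac{1705}{2}\right) = -3265 - - \frac{391}{4} = -3265 + \frac{391}{4} = - \frac{12669}{4}$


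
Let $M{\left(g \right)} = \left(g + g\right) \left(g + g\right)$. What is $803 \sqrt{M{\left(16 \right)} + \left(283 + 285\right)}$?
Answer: $1606 \sqrt{398} \approx 32040.0$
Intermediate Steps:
$M{\left(g \right)} = 4 g^{2}$ ($M{\left(g \right)} = 2 g 2 g = 4 g^{2}$)
$803 \sqrt{M{\left(16 \right)} + \left(283 + 285\right)} = 803 \sqrt{4 \cdot 16^{2} + \left(283 + 285\right)} = 803 \sqrt{4 \cdot 256 + 568} = 803 \sqrt{1024 + 568} = 803 \sqrt{1592} = 803 \cdot 2 \sqrt{398} = 1606 \sqrt{398}$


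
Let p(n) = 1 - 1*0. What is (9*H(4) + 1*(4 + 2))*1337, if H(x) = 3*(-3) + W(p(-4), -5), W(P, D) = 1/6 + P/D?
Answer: -1006761/10 ≈ -1.0068e+5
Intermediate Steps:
p(n) = 1 (p(n) = 1 + 0 = 1)
W(P, D) = ⅙ + P/D (W(P, D) = 1*(⅙) + P/D = ⅙ + P/D)
H(x) = -271/30 (H(x) = 3*(-3) + (1 + (⅙)*(-5))/(-5) = -9 - (1 - ⅚)/5 = -9 - ⅕*⅙ = -9 - 1/30 = -271/30)
(9*H(4) + 1*(4 + 2))*1337 = (9*(-271/30) + 1*(4 + 2))*1337 = (-813/10 + 1*6)*1337 = (-813/10 + 6)*1337 = -753/10*1337 = -1006761/10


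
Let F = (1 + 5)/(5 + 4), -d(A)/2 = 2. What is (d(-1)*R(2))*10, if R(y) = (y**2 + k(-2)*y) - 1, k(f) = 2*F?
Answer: -680/3 ≈ -226.67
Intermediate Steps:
d(A) = -4 (d(A) = -2*2 = -4)
F = 2/3 (F = 6/9 = 6*(1/9) = 2/3 ≈ 0.66667)
k(f) = 4/3 (k(f) = 2*(2/3) = 4/3)
R(y) = -1 + y**2 + 4*y/3 (R(y) = (y**2 + 4*y/3) - 1 = -1 + y**2 + 4*y/3)
(d(-1)*R(2))*10 = -4*(-1 + 2**2 + (4/3)*2)*10 = -4*(-1 + 4 + 8/3)*10 = -4*17/3*10 = -68/3*10 = -680/3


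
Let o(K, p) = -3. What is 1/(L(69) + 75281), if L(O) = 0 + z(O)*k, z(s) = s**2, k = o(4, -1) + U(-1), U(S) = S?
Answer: 1/56237 ≈ 1.7782e-5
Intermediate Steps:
k = -4 (k = -3 - 1 = -4)
L(O) = -4*O**2 (L(O) = 0 + O**2*(-4) = 0 - 4*O**2 = -4*O**2)
1/(L(69) + 75281) = 1/(-4*69**2 + 75281) = 1/(-4*4761 + 75281) = 1/(-19044 + 75281) = 1/56237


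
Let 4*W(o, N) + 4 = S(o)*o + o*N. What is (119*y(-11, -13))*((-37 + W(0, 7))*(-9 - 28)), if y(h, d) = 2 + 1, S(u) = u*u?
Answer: 501942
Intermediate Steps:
S(u) = u²
y(h, d) = 3
W(o, N) = -1 + o³/4 + N*o/4 (W(o, N) = -1 + (o²*o + o*N)/4 = -1 + (o³ + N*o)/4 = -1 + (o³/4 + N*o/4) = -1 + o³/4 + N*o/4)
(119*y(-11, -13))*((-37 + W(0, 7))*(-9 - 28)) = (119*3)*((-37 + (-1 + (¼)*0³ + (¼)*7*0))*(-9 - 28)) = 357*((-37 + (-1 + (¼)*0 + 0))*(-37)) = 357*((-37 + (-1 + 0 + 0))*(-37)) = 357*((-37 - 1)*(-37)) = 357*(-38*(-37)) = 357*1406 = 501942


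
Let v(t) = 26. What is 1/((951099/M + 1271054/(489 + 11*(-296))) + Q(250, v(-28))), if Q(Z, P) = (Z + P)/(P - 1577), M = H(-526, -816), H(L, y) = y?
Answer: -22888624/37196353523 ≈ -0.00061535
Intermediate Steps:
M = -816
Q(Z, P) = (P + Z)/(-1577 + P)
1/((951099/M + 1271054/(489 + 11*(-296))) + Q(250, v(-28))) = 1/((951099/(-816) + 1271054/(489 + 11*(-296))) + (26 + 250)/(-1577 + 26)) = 1/((951099*(-1/816) + 1271054/(489 - 3256)) + 276/(-1551)) = 1/((-18649/16 + 1271054/(-2767)) - 1/1551*276) = 1/((-18649/16 + 1271054*(-1/2767)) - 92/517) = 1/((-18649/16 - 1271054/2767) - 92/517) = 1/(-71938647/44272 - 92/517) = 1/(-37196353523/22888624) = -22888624/37196353523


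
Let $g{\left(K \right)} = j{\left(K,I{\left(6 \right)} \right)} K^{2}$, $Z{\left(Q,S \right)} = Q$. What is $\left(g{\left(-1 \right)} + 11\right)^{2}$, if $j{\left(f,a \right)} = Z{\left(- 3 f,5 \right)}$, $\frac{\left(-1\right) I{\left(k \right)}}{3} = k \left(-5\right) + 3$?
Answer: $196$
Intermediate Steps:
$I{\left(k \right)} = -9 + 15 k$ ($I{\left(k \right)} = - 3 \left(k \left(-5\right) + 3\right) = - 3 \left(- 5 k + 3\right) = - 3 \left(3 - 5 k\right) = -9 + 15 k$)
$j{\left(f,a \right)} = - 3 f$
$g{\left(K \right)} = - 3 K^{3}$ ($g{\left(K \right)} = - 3 K K^{2} = - 3 K^{3}$)
$\left(g{\left(-1 \right)} + 11\right)^{2} = \left(- 3 \left(-1\right)^{3} + 11\right)^{2} = \left(\left(-3\right) \left(-1\right) + 11\right)^{2} = \left(3 + 11\right)^{2} = 14^{2} = 196$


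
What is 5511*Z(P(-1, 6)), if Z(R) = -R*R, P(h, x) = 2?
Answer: -22044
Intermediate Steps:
Z(R) = -R²
5511*Z(P(-1, 6)) = 5511*(-1*2²) = 5511*(-1*4) = 5511*(-4) = -22044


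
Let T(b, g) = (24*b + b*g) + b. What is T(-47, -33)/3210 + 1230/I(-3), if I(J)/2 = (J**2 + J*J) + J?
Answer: 65993/1605 ≈ 41.117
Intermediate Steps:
T(b, g) = 25*b + b*g
I(J) = 2*J + 4*J**2 (I(J) = 2*((J**2 + J*J) + J) = 2*((J**2 + J**2) + J) = 2*(2*J**2 + J) = 2*(J + 2*J**2) = 2*J + 4*J**2)
T(-47, -33)/3210 + 1230/I(-3) = -47*(25 - 33)/3210 + 1230/((2*(-3)*(1 + 2*(-3)))) = -47*(-8)*(1/3210) + 1230/((2*(-3)*(1 - 6))) = 376*(1/3210) + 1230/((2*(-3)*(-5))) = 188/1605 + 1230/30 = 188/1605 + 1230*(1/30) = 188/1605 + 41 = 65993/1605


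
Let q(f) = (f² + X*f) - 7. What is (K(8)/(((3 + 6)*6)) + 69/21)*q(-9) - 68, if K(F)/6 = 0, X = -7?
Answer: 2675/7 ≈ 382.14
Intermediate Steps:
K(F) = 0 (K(F) = 6*0 = 0)
q(f) = -7 + f² - 7*f (q(f) = (f² - 7*f) - 7 = -7 + f² - 7*f)
(K(8)/(((3 + 6)*6)) + 69/21)*q(-9) - 68 = (0/(((3 + 6)*6)) + 69/21)*(-7 + (-9)² - 7*(-9)) - 68 = (0/((9*6)) + 69*(1/21))*(-7 + 81 + 63) - 68 = (0/54 + 23/7)*137 - 68 = (0*(1/54) + 23/7)*137 - 68 = (0 + 23/7)*137 - 68 = (23/7)*137 - 68 = 3151/7 - 68 = 2675/7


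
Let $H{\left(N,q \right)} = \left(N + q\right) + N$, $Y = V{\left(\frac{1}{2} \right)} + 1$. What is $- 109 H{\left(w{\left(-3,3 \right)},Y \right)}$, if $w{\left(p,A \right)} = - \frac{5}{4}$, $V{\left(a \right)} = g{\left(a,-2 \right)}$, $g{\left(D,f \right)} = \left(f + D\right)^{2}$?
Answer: $- \frac{327}{4} \approx -81.75$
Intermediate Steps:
$g{\left(D,f \right)} = \left(D + f\right)^{2}$
$V{\left(a \right)} = \left(-2 + a\right)^{2}$ ($V{\left(a \right)} = \left(a - 2\right)^{2} = \left(-2 + a\right)^{2}$)
$w{\left(p,A \right)} = - \frac{5}{4}$ ($w{\left(p,A \right)} = \left(-5\right) \frac{1}{4} = - \frac{5}{4}$)
$Y = \frac{13}{4}$ ($Y = \left(-2 + \frac{1}{2}\right)^{2} + 1 = \left(- \frac{3}{2}\right)^{2} + 1 = \frac{9}{4} + 1 = \frac{13}{4} \approx 3.25$)
$H{\left(N,q \right)} = q + 2 N$
$- 109 H{\left(w{\left(-3,3 \right)},Y \right)} = - 109 \left(\frac{13}{4} + 2 \left(- \frac{5}{4}\right)\right) = - 109 \left(\frac{13}{4} - \frac{5}{2}\right) = \left(-109\right) \frac{3}{4} = - \frac{327}{4}$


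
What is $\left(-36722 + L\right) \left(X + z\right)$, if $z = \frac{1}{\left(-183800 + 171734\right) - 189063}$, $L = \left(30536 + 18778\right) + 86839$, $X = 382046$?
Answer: $\frac{7640330731768123}{201129} \approx 3.7987 \cdot 10^{10}$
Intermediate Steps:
$L = 136153$ ($L = 49314 + 86839 = 136153$)
$z = - \frac{1}{201129}$ ($z = \frac{1}{-12066 - 189063} = \frac{1}{-201129} = - \frac{1}{201129} \approx -4.9719 \cdot 10^{-6}$)
$\left(-36722 + L\right) \left(X + z\right) = \left(-36722 + 136153\right) \left(382046 - \frac{1}{201129}\right) = 99431 \cdot \frac{76840529933}{201129} = \frac{7640330731768123}{201129}$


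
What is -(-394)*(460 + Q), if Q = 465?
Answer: 364450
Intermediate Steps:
-(-394)*(460 + Q) = -(-394)*(460 + 465) = -(-394)*925 = -1*(-364450) = 364450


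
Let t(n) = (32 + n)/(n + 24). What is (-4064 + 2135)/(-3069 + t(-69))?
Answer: 86805/138068 ≈ 0.62871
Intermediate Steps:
t(n) = (32 + n)/(24 + n)
(-4064 + 2135)/(-3069 + t(-69)) = (-4064 + 2135)/(-3069 + (32 - 69)/(24 - 69)) = -1929/(-3069 - 37/(-45)) = -1929/(-3069 - 1/45*(-37)) = -1929/(-3069 + 37/45) = -1929/(-138068/45) = -1929*(-45/138068) = 86805/138068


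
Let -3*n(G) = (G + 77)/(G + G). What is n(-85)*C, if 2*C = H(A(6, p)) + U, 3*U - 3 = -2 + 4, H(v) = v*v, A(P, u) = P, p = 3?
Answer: -226/765 ≈ -0.29542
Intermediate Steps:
H(v) = v²
U = 5/3 (U = 1 + (-2 + 4)/3 = 1 + (⅓)*2 = 1 + ⅔ = 5/3 ≈ 1.6667)
n(G) = -(77 + G)/(6*G) (n(G) = -(G + 77)/(3*(G + G)) = -(77 + G)/(3*(2*G)) = -(77 + G)*1/(2*G)/3 = -(77 + G)/(6*G))
C = 113/6 (C = (6² + 5/3)/2 = (36 + 5/3)/2 = (½)*(113/3) = 113/6 ≈ 18.833)
n(-85)*C = ((⅙)*(-77 - 1*(-85))/(-85))*(113/6) = ((⅙)*(-1/85)*(-77 + 85))*(113/6) = ((⅙)*(-1/85)*8)*(113/6) = -4/255*113/6 = -226/765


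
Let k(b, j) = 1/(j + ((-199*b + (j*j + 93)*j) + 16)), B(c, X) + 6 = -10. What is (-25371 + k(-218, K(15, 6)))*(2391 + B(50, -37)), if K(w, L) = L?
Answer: -2661995087875/44178 ≈ -6.0256e+7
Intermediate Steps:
B(c, X) = -16 (B(c, X) = -6 - 10 = -16)
k(b, j) = 1/(16 + j - 199*b + j*(93 + j²)) (k(b, j) = 1/(j + ((-199*b + (j² + 93)*j) + 16)) = 1/(j + ((-199*b + (93 + j²)*j) + 16)) = 1/(j + ((-199*b + j*(93 + j²)) + 16)) = 1/(j + (16 - 199*b + j*(93 + j²))) = 1/(16 + j - 199*b + j*(93 + j²)))
(-25371 + k(-218, K(15, 6)))*(2391 + B(50, -37)) = (-25371 + 1/(16 + 6³ - 199*(-218) + 94*6))*(2391 - 16) = (-25371 + 1/(16 + 216 + 43382 + 564))*2375 = (-25371 + 1/44178)*2375 = -1120840037/44178*2375 = -2661995087875/44178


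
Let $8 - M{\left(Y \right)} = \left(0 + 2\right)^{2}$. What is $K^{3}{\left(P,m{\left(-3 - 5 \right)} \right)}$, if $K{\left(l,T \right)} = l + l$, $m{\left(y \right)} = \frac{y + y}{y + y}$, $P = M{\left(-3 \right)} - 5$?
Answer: $-8$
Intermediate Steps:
$M{\left(Y \right)} = 4$ ($M{\left(Y \right)} = 8 - \left(0 + 2\right)^{2} = 8 - 2^{2} = 8 - 4 = 4$)
$P = -1$ ($P = 4 - 5 = -1$)
$m{\left(y \right)} = 1$ ($m{\left(y \right)} = \frac{2 y}{2 y} = 2 y \frac{1}{2 y} = 1$)
$K{\left(l,T \right)} = 2 l$
$K^{3}{\left(P,m{\left(-3 - 5 \right)} \right)} = \left(2 \left(-1\right)\right)^{3} = \left(-2\right)^{3} = -8$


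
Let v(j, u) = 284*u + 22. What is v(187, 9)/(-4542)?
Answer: -1289/2271 ≈ -0.56759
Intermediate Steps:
v(j, u) = 22 + 284*u
v(187, 9)/(-4542) = (22 + 284*9)/(-4542) = (22 + 2556)*(-1/4542) = 2578*(-1/4542) = -1289/2271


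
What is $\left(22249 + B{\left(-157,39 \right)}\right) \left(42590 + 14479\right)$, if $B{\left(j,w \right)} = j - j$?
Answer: $1269728181$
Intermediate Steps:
$B{\left(j,w \right)} = 0$
$\left(22249 + B{\left(-157,39 \right)}\right) \left(42590 + 14479\right) = \left(22249 + 0\right) \left(42590 + 14479\right) = 22249 \cdot 57069 = 1269728181$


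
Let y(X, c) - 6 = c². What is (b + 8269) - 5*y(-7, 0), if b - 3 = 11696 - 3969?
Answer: 15969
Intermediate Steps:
y(X, c) = 6 + c²
b = 7730 (b = 3 + (11696 - 3969) = 3 + 7727 = 7730)
(b + 8269) - 5*y(-7, 0) = (7730 + 8269) - 5*(6 + 0²) = 15999 - 5*(6 + 0) = 15999 - 5*6 = 15999 - 30 = 15969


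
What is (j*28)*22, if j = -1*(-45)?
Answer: 27720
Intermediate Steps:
j = 45
(j*28)*22 = (45*28)*22 = 1260*22 = 27720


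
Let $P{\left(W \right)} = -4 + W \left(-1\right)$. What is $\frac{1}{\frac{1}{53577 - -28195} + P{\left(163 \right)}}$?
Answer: $- \frac{81772}{13655923} \approx -0.005988$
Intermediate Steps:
$P{\left(W \right)} = -4 - W$
$\frac{1}{\frac{1}{53577 - -28195} + P{\left(163 \right)}} = \frac{1}{\frac{1}{53577 - -28195} - 167} = \frac{1}{\frac{1}{53577 + \left(-16254 + 44449\right)} - 167} = \frac{1}{\frac{1}{53577 + 28195} - 167} = \frac{1}{\frac{1}{81772} - 167} = \frac{1}{- \frac{13655923}{81772}} = - \frac{81772}{13655923}$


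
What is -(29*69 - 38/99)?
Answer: -198061/99 ≈ -2000.6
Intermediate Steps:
-(29*69 - 38/99) = -(2001 - 38*1/99) = -(2001 - 38/99) = -1*198061/99 = -198061/99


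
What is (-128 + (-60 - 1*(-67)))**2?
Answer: 14641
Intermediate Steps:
(-128 + (-60 - 1*(-67)))**2 = (-128 + (-60 + 67))**2 = (-128 + 7)**2 = (-121)**2 = 14641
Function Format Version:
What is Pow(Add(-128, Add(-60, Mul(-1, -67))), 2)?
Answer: 14641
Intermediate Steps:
Pow(Add(-128, Add(-60, Mul(-1, -67))), 2) = Pow(Add(-128, Add(-60, 67)), 2) = Pow(Add(-128, 7), 2) = Pow(-121, 2) = 14641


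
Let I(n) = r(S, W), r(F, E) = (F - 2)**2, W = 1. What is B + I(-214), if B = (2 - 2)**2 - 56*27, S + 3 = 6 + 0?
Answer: -1511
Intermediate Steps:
S = 3 (S = -3 + (6 + 0) = -3 + 6 = 3)
r(F, E) = (-2 + F)**2
B = -1512 (B = 0**2 - 1512 = 0 - 1512 = -1512)
I(n) = 1 (I(n) = (-2 + 3)**2 = 1**2 = 1)
B + I(-214) = -1512 + 1 = -1511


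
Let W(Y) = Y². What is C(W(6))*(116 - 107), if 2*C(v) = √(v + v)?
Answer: 27*√2 ≈ 38.184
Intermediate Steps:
C(v) = √2*√v/2 (C(v) = √(v + v)/2 = √(2*v)/2 = (√2*√v)/2 = √2*√v/2)
C(W(6))*(116 - 107) = (√2*√(6²)/2)*(116 - 107) = (√2*√36/2)*9 = ((½)*√2*6)*9 = (3*√2)*9 = 27*√2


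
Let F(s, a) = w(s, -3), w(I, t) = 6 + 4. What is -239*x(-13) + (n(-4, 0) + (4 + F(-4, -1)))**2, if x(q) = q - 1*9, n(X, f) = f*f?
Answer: 5454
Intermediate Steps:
n(X, f) = f**2
w(I, t) = 10
F(s, a) = 10
x(q) = -9 + q (x(q) = q - 9 = -9 + q)
-239*x(-13) + (n(-4, 0) + (4 + F(-4, -1)))**2 = -239*(-9 - 13) + (0**2 + (4 + 10))**2 = -239*(-22) + (0 + 14)**2 = 5258 + 14**2 = 5258 + 196 = 5454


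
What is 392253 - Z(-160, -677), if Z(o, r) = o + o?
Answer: 392573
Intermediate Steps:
Z(o, r) = 2*o
392253 - Z(-160, -677) = 392253 - 2*(-160) = 392253 - 1*(-320) = 392253 + 320 = 392573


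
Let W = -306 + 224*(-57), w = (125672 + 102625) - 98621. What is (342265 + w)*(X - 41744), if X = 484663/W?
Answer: -257795750870579/13074 ≈ -1.9718e+10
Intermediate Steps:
w = 129676 (w = 228297 - 98621 = 129676)
W = -13074 (W = -306 - 12768 = -13074)
X = -484663/13074 (X = 484663/(-13074) = 484663*(-1/13074) = -484663/13074 ≈ -37.071)
(342265 + w)*(X - 41744) = (342265 + 129676)*(-484663/13074 - 41744) = 471941*(-546245719/13074) = -257795750870579/13074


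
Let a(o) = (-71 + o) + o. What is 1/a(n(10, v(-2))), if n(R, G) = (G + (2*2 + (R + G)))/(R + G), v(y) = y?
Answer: -2/137 ≈ -0.014599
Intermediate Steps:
n(R, G) = (4 + R + 2*G)/(G + R) (n(R, G) = (G + (4 + (G + R)))/(G + R) = (G + (4 + G + R))/(G + R) = (4 + R + 2*G)/(G + R))
a(o) = -71 + 2*o
1/a(n(10, v(-2))) = 1/(-71 + 2*((4 + 10 + 2*(-2))/(-2 + 10))) = 1/(-71 + 2*((4 + 10 - 4)/8)) = 1/(-71 + 2*((⅛)*10)) = 1/(-71 + 2*(5/4)) = 1/(-71 + 5/2) = 1/(-137/2) = -2/137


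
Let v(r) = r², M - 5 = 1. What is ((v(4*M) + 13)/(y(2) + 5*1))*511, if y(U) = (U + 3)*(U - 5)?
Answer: -300979/10 ≈ -30098.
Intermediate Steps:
M = 6 (M = 5 + 1 = 6)
y(U) = (-5 + U)*(3 + U) (y(U) = (3 + U)*(-5 + U) = (-5 + U)*(3 + U))
((v(4*M) + 13)/(y(2) + 5*1))*511 = (((4*6)² + 13)/((-15 + 2² - 2*2) + 5*1))*511 = ((24² + 13)/((-15 + 4 - 4) + 5))*511 = ((576 + 13)/(-15 + 5))*511 = (589/(-10))*511 = (589*(-⅒))*511 = -589/10*511 = -300979/10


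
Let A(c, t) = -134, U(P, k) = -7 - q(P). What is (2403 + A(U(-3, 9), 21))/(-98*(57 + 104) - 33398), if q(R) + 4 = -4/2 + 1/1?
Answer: -2269/49176 ≈ -0.046140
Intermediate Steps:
q(R) = -5 (q(R) = -4 + (-4/2 + 1/1) = -4 + (-4*½ + 1*1) = -4 + (-2 + 1) = -4 - 1 = -5)
U(P, k) = -2 (U(P, k) = -7 - 1*(-5) = -7 + 5 = -2)
(2403 + A(U(-3, 9), 21))/(-98*(57 + 104) - 33398) = (2403 - 134)/(-98*(57 + 104) - 33398) = 2269/(-98*161 - 33398) = 2269/(-15778 - 33398) = 2269/(-49176) = 2269*(-1/49176) = -2269/49176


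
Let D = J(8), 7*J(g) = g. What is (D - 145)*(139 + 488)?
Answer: -631389/7 ≈ -90198.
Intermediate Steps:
J(g) = g/7
D = 8/7 (D = (1/7)*8 = 8/7 ≈ 1.1429)
(D - 145)*(139 + 488) = (8/7 - 145)*(139 + 488) = -1007/7*627 = -631389/7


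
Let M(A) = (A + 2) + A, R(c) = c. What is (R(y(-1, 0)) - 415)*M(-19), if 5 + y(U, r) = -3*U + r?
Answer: 15012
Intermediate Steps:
y(U, r) = -5 + r - 3*U (y(U, r) = -5 + (-3*U + r) = -5 + (r - 3*U) = -5 + r - 3*U)
M(A) = 2 + 2*A (M(A) = (2 + A) + A = 2 + 2*A)
(R(y(-1, 0)) - 415)*M(-19) = ((-5 + 0 - 3*(-1)) - 415)*(2 + 2*(-19)) = ((-5 + 0 + 3) - 415)*(2 - 38) = (-2 - 415)*(-36) = -417*(-36) = 15012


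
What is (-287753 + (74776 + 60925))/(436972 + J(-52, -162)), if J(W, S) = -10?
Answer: -25342/72827 ≈ -0.34798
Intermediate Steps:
(-287753 + (74776 + 60925))/(436972 + J(-52, -162)) = (-287753 + (74776 + 60925))/(436972 - 10) = (-287753 + 135701)/436962 = -152052*1/436962 = -25342/72827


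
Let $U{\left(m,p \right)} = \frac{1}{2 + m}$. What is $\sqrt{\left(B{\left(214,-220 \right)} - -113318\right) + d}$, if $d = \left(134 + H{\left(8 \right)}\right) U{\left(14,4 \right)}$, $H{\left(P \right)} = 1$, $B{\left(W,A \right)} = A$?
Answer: $\frac{\sqrt{1809703}}{4} \approx 336.31$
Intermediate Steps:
$d = \frac{135}{16}$ ($d = \frac{134 + 1}{2 + 14} = \frac{135}{16} \approx 8.4375$)
$\sqrt{\left(B{\left(214,-220 \right)} - -113318\right) + d} = \sqrt{\left(-220 - -113318\right) + \frac{135}{16}} = \sqrt{\left(-220 + 113318\right) + \frac{135}{16}} = \sqrt{113098 + \frac{135}{16}} = \sqrt{\frac{1809703}{16}} = \frac{\sqrt{1809703}}{4}$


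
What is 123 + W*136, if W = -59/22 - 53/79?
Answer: -289349/869 ≈ -332.97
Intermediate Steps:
W = -5827/1738 (W = -59*1/22 - 53*1/79 = -59/22 - 53/79 = -5827/1738 ≈ -3.3527)
123 + W*136 = 123 - 5827/1738*136 = 123 - 396236/869 = -289349/869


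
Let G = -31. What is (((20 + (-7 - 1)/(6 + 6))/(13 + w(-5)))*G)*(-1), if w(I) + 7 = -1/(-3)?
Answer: 1798/19 ≈ 94.632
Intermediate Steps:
w(I) = -20/3 (w(I) = -7 - 1/(-3) = -7 - 1*(-⅓) = -7 + ⅓ = -20/3)
(((20 + (-7 - 1)/(6 + 6))/(13 + w(-5)))*G)*(-1) = (((20 + (-7 - 1)/(6 + 6))/(13 - 20/3))*(-31))*(-1) = (((20 - 8/12)/(19/3))*(-31))*(-1) = (((20 - 8*1/12)*(3/19))*(-31))*(-1) = (((20 - ⅔)*(3/19))*(-31))*(-1) = (((58/3)*(3/19))*(-31))*(-1) = ((58/19)*(-31))*(-1) = -1798/19*(-1) = 1798/19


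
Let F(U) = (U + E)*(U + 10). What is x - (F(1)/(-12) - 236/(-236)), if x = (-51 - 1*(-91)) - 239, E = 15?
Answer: -556/3 ≈ -185.33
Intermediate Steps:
F(U) = (10 + U)*(15 + U) (F(U) = (U + 15)*(U + 10) = (15 + U)*(10 + U) = (10 + U)*(15 + U))
x = -199 (x = (-51 + 91) - 239 = 40 - 239 = -199)
x - (F(1)/(-12) - 236/(-236)) = -199 - ((150 + 1² + 25*1)/(-12) - 236/(-236)) = -199 - ((150 + 1 + 25)*(-1/12) - 236*(-1/236)) = -199 - (176*(-1/12) + 1) = -199 - (-44/3 + 1) = -199 - 1*(-41/3) = -199 + 41/3 = -556/3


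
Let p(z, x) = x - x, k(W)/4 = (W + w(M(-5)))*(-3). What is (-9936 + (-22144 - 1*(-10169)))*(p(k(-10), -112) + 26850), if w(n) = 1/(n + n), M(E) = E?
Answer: -588310350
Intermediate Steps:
w(n) = 1/(2*n)
k(W) = 6/5 - 12*W (k(W) = 4*((W + (½)/(-5))*(-3)) = 4*((W + (½)*(-⅕))*(-3)) = 4*((W - ⅒)*(-3)) = 4*((-⅒ + W)*(-3)) = 4*(3/10 - 3*W) = 6/5 - 12*W)
p(z, x) = 0
(-9936 + (-22144 - 1*(-10169)))*(p(k(-10), -112) + 26850) = (-9936 + (-22144 - 1*(-10169)))*(0 + 26850) = (-9936 + (-22144 + 10169))*26850 = (-9936 - 11975)*26850 = -21911*26850 = -588310350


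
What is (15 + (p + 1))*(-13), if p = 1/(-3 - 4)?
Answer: -1443/7 ≈ -206.14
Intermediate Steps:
p = -⅐ (p = 1/(-7) = -⅐ ≈ -0.14286)
(15 + (p + 1))*(-13) = (15 + (-⅐ + 1))*(-13) = (15 + 6/7)*(-13) = (111/7)*(-13) = -1443/7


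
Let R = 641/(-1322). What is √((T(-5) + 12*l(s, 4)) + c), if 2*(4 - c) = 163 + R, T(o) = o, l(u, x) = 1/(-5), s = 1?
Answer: I*√3698866765/6610 ≈ 9.201*I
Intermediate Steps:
l(u, x) = -⅕
R = -641/1322 (R = 641*(-1/1322) = -641/1322 ≈ -0.48487)
c = -204269/2644 (c = 4 - (163 - 641/1322)/2 = 4 - ½*214845/1322 = 4 - 214845/2644 = -204269/2644 ≈ -77.258)
√((T(-5) + 12*l(s, 4)) + c) = √((-5 + 12*(-⅕)) - 204269/2644) = √((-5 - 12/5) - 204269/2644) = √(-37/5 - 204269/2644) = √(-1119173/13220) = I*√3698866765/6610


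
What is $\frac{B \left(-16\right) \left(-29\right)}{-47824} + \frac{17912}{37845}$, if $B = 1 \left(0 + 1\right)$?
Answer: $\frac{52441463}{113118705} \approx 0.4636$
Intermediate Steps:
$B = 1$ ($B = 1 \cdot 1 = 1$)
$\frac{B \left(-16\right) \left(-29\right)}{-47824} + \frac{17912}{37845} = \frac{1 \left(-16\right) \left(-29\right)}{-47824} + \frac{17912}{37845} = \left(-16\right) \left(-29\right) \left(- \frac{1}{47824}\right) + 17912 \cdot \frac{1}{37845} = 464 \left(- \frac{1}{47824}\right) + \frac{17912}{37845} = - \frac{29}{2989} + \frac{17912}{37845} = \frac{52441463}{113118705}$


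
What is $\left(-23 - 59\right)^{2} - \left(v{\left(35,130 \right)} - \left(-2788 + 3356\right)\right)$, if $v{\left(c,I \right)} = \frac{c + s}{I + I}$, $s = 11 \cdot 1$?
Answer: $\frac{947937}{130} \approx 7291.8$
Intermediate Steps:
$s = 11$
$v{\left(c,I \right)} = \frac{11 + c}{2 I}$ ($v{\left(c,I \right)} = \frac{c + 11}{I + I} = \frac{11 + c}{2 I}$)
$\left(-23 - 59\right)^{2} - \left(v{\left(35,130 \right)} - \left(-2788 + 3356\right)\right) = \left(-23 - 59\right)^{2} - \left(\frac{11 + 35}{2 \cdot 130} - \left(-2788 + 3356\right)\right) = \left(-82\right)^{2} - \left(\frac{1}{2} \cdot \frac{1}{130} \cdot 46 - 568\right) = 6724 - \left(\frac{23}{130} - 568\right) = 6724 - - \frac{73817}{130} = 6724 + \frac{73817}{130} = \frac{947937}{130}$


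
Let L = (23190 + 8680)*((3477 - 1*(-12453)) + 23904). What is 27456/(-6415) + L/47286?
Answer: 452366981738/16852205 ≈ 26843.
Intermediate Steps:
L = 1269509580 (L = 31870*((3477 + 12453) + 23904) = 31870*(15930 + 23904) = 31870*39834 = 1269509580)
27456/(-6415) + L/47286 = 27456/(-6415) + 1269509580/47286 = 27456*(-1/6415) + 1269509580*(1/47286) = -27456/6415 + 70528310/2627 = 452366981738/16852205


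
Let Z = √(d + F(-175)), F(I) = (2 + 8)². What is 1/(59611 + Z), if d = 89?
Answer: 59611/3553471132 - 3*√21/3553471132 ≈ 1.6772e-5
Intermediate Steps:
F(I) = 100 (F(I) = 10² = 100)
Z = 3*√21 (Z = √(89 + 100) = √189 = 3*√21 ≈ 13.748)
1/(59611 + Z) = 1/(59611 + 3*√21)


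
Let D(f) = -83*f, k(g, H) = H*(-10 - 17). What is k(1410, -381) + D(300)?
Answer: -14613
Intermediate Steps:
k(g, H) = -27*H (k(g, H) = H*(-27) = -27*H)
k(1410, -381) + D(300) = -27*(-381) - 83*300 = 10287 - 24900 = -14613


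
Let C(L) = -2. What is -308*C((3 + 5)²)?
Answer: 616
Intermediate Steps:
-308*C((3 + 5)²) = -308*(-2) = 616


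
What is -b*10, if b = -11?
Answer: 110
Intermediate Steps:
-b*10 = -1*(-11)*10 = 11*10 = 110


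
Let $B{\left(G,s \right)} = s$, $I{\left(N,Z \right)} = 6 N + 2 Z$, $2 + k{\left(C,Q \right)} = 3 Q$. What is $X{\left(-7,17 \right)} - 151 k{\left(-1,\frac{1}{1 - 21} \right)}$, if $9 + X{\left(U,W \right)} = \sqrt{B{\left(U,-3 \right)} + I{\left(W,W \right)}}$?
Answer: $\frac{6313}{20} + \sqrt{133} \approx 327.18$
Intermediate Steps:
$k{\left(C,Q \right)} = -2 + 3 Q$
$I{\left(N,Z \right)} = 2 Z + 6 N$
$X{\left(U,W \right)} = -9 + \sqrt{-3 + 8 W}$ ($X{\left(U,W \right)} = -9 + \sqrt{-3 + \left(2 W + 6 W\right)} = -9 + \sqrt{-3 + 8 W}$)
$X{\left(-7,17 \right)} - 151 k{\left(-1,\frac{1}{1 - 21} \right)} = \left(-9 + \sqrt{-3 + 8 \cdot 17}\right) - 151 \left(-2 + \frac{3}{1 - 21}\right) = \left(-9 + \sqrt{-3 + 136}\right) - 151 \left(-2 + \frac{3}{-20}\right) = \left(-9 + \sqrt{133}\right) - 151 \left(-2 + 3 \left(- \frac{1}{20}\right)\right) = \left(-9 + \sqrt{133}\right) - 151 \left(-2 - \frac{3}{20}\right) = \left(-9 + \sqrt{133}\right) - - \frac{6493}{20} = \left(-9 + \sqrt{133}\right) + \frac{6493}{20} = \frac{6313}{20} + \sqrt{133}$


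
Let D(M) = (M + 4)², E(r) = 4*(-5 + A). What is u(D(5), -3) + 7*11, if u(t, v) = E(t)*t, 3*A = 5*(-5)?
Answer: -4243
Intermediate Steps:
A = -25/3 (A = (5*(-5))/3 = (⅓)*(-25) = -25/3 ≈ -8.3333)
E(r) = -160/3 (E(r) = 4*(-5 - 25/3) = 4*(-40/3) = -160/3)
D(M) = (4 + M)²
u(t, v) = -160*t/3
u(D(5), -3) + 7*11 = -160*(4 + 5)²/3 + 7*11 = -160/3*9² + 77 = -160/3*81 + 77 = -4320 + 77 = -4243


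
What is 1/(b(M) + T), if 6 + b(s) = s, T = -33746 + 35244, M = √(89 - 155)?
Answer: 746/1113065 - I*√66/2226130 ≈ 0.00067022 - 3.6494e-6*I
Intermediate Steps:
M = I*√66 (M = √(-66) = I*√66 ≈ 8.124*I)
T = 1498
b(s) = -6 + s
1/(b(M) + T) = 1/((-6 + I*√66) + 1498) = 1/(1492 + I*√66)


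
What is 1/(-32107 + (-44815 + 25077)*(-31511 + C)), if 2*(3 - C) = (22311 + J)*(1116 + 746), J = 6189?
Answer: 1/524340095797 ≈ 1.9072e-12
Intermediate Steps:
C = -26533497 (C = 3 - (22311 + 6189)*(1116 + 746)/2 = 3 - 14250*1862 = 3 - ½*53067000 = 3 - 26533500 = -26533497)
1/(-32107 + (-44815 + 25077)*(-31511 + C)) = 1/(-32107 + (-44815 + 25077)*(-31511 - 26533497)) = 1/(-32107 - 19738*(-26565008)) = 1/(-32107 + 524340127904) = 1/524340095797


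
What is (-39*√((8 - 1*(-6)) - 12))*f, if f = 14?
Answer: -546*√2 ≈ -772.16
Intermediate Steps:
(-39*√((8 - 1*(-6)) - 12))*f = -39*√((8 - 1*(-6)) - 12)*14 = -39*√((8 + 6) - 12)*14 = -39*√(14 - 12)*14 = -39*√2*14 = -546*√2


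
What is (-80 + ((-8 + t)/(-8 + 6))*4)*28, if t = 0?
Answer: -1792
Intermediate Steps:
(-80 + ((-8 + t)/(-8 + 6))*4)*28 = (-80 + ((-8 + 0)/(-8 + 6))*4)*28 = (-80 - 8/(-2)*4)*28 = (-80 - 8*(-½)*4)*28 = (-80 + 4*4)*28 = (-80 + 16)*28 = -64*28 = -1792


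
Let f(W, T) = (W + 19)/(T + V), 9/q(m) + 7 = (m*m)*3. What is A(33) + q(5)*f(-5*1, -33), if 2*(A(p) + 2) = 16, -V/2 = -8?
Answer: 3405/578 ≈ 5.8910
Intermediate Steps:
V = 16 (V = -2*(-8) = 16)
q(m) = 9/(-7 + 3*m²) (q(m) = 9/(-7 + (m*m)*3) = 9/(-7 + m²*3) = 9/(-7 + 3*m²))
f(W, T) = (19 + W)/(16 + T) (f(W, T) = (W + 19)/(T + 16) = (19 + W)/(16 + T))
A(p) = 6 (A(p) = -2 + (½)*16 = -2 + 8 = 6)
A(33) + q(5)*f(-5*1, -33) = 6 + (9/(-7 + 3*5²))*((19 - 5*1)/(16 - 33)) = 6 + (9/(-7 + 3*25))*((19 - 5)/(-17)) = 6 + (9/(-7 + 75))*(-1/17*14) = 6 + (9/68)*(-14/17) = 6 - 63/578 = 3405/578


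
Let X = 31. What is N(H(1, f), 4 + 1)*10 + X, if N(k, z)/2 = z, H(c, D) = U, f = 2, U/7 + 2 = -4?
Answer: 131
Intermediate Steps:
U = -42 (U = -14 + 7*(-4) = -14 - 28 = -42)
H(c, D) = -42
N(k, z) = 2*z
N(H(1, f), 4 + 1)*10 + X = (2*(4 + 1))*10 + 31 = (2*5)*10 + 31 = 10*10 + 31 = 100 + 31 = 131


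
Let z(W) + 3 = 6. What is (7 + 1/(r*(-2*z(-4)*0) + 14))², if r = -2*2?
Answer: 9801/196 ≈ 50.005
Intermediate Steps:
z(W) = 3 (z(W) = -3 + 6 = 3)
r = -4
(7 + 1/(r*(-2*z(-4)*0) + 14))² = (7 + 1/(-4*(-2*3)*0 + 14))² = (7 + 1/(-(-24)*0 + 14))² = (7 + 1/(-4*0 + 14))² = (7 + 1/(0 + 14))² = (7 + 1/14)² = (99/14)² = 9801/196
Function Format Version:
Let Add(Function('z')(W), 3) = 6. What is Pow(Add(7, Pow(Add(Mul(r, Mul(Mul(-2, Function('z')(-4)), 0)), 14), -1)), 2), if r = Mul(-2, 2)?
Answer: Rational(9801, 196) ≈ 50.005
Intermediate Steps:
Function('z')(W) = 3 (Function('z')(W) = Add(-3, 6) = 3)
r = -4
Pow(Add(7, Pow(Add(Mul(r, Mul(Mul(-2, Function('z')(-4)), 0)), 14), -1)), 2) = Pow(Add(7, Pow(Add(Mul(-4, Mul(Mul(-2, 3), 0)), 14), -1)), 2) = Pow(Add(7, Pow(Add(Mul(-4, Mul(-6, 0)), 14), -1)), 2) = Pow(Add(7, Pow(Add(Mul(-4, 0), 14), -1)), 2) = Pow(Add(7, Pow(Add(0, 14), -1)), 2) = Pow(Add(7, Pow(14, -1)), 2) = Pow(Add(7, Rational(1, 14)), 2) = Pow(Rational(99, 14), 2) = Rational(9801, 196)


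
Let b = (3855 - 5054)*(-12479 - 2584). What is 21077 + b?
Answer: 18081614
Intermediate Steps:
b = 18060537 (b = -1199*(-15063) = 18060537)
21077 + b = 21077 + 18060537 = 18081614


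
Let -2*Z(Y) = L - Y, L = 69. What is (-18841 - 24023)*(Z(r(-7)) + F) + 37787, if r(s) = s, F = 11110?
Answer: -474552421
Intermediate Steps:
Z(Y) = -69/2 + Y/2 (Z(Y) = -(69 - Y)/2 = -69/2 + Y/2)
(-18841 - 24023)*(Z(r(-7)) + F) + 37787 = (-18841 - 24023)*((-69/2 + (½)*(-7)) + 11110) + 37787 = -42864*((-69/2 - 7/2) + 11110) + 37787 = -42864*(-38 + 11110) + 37787 = -42864*11072 + 37787 = -474590208 + 37787 = -474552421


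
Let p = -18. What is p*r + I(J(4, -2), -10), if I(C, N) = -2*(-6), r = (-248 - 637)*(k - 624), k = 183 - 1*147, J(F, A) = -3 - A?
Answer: -9366828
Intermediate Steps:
k = 36 (k = 183 - 147 = 36)
r = 520380 (r = (-248 - 637)*(36 - 624) = -885*(-588) = 520380)
I(C, N) = 12
p*r + I(J(4, -2), -10) = -18*520380 + 12 = -9366840 + 12 = -9366828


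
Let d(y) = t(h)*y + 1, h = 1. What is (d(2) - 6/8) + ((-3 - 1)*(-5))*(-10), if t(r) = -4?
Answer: -831/4 ≈ -207.75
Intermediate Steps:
d(y) = 1 - 4*y (d(y) = -4*y + 1 = 1 - 4*y)
(d(2) - 6/8) + ((-3 - 1)*(-5))*(-10) = ((1 - 4*2) - 6/8) + ((-3 - 1)*(-5))*(-10) = ((1 - 8) - 6/8) - 4*(-5)*(-10) = (-7 - 1*¾) + 20*(-10) = (-7 - ¾) - 200 = -31/4 - 200 = -831/4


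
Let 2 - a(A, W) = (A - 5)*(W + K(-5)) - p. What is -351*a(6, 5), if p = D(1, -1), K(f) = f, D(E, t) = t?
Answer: -351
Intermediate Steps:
p = -1
a(A, W) = 1 - (-5 + A)*(-5 + W) (a(A, W) = 2 - ((A - 5)*(W - 5) - 1*(-1)) = 2 - ((-5 + A)*(-5 + W) + 1) = 2 - (1 + (-5 + A)*(-5 + W)) = 2 + (-1 - (-5 + A)*(-5 + W)) = 1 - (-5 + A)*(-5 + W))
-351*a(6, 5) = -351*(-24 + 5*6 + 5*5 - 1*6*5) = -351*(-24 + 30 + 25 - 30) = -351*1 = -351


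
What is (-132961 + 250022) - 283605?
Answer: -166544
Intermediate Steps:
(-132961 + 250022) - 283605 = 117061 - 283605 = -166544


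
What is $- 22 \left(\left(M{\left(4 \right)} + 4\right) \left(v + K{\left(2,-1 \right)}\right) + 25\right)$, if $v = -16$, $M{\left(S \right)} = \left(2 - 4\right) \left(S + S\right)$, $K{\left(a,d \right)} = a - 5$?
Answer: $-5566$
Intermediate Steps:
$K{\left(a,d \right)} = -5 + a$
$M{\left(S \right)} = - 4 S$ ($M{\left(S \right)} = - 2 \cdot 2 S = - 4 S$)
$- 22 \left(\left(M{\left(4 \right)} + 4\right) \left(v + K{\left(2,-1 \right)}\right) + 25\right) = - 22 \left(\left(\left(-4\right) 4 + 4\right) \left(-16 + \left(-5 + 2\right)\right) + 25\right) = - 22 \left(\left(-16 + 4\right) \left(-16 - 3\right) + 25\right) = - 22 \left(\left(-12\right) \left(-19\right) + 25\right) = - 22 \left(228 + 25\right) = \left(-22\right) 253 = -5566$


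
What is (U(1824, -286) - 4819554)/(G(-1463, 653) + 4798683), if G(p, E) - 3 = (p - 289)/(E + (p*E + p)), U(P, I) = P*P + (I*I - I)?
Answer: -674322169952/2294129410983 ≈ -0.29393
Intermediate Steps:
U(P, I) = I² + P² - I (U(P, I) = P² + (I² - I) = I² + P² - I)
G(p, E) = 3 + (-289 + p)/(E + p + E*p) (G(p, E) = 3 + (p - 289)/(E + (p*E + p)) = 3 + (-289 + p)/(E + (E*p + p)) = 3 + (-289 + p)/(E + (p + E*p)) = 3 + (-289 + p)/(E + p + E*p))
(U(1824, -286) - 4819554)/(G(-1463, 653) + 4798683) = (((-286)² + 1824² - 1*(-286)) - 4819554)/((-289 + 3*653 + 4*(-1463) + 3*653*(-1463))/(653 - 1463 + 653*(-1463)) + 4798683) = ((81796 + 3326976 + 286) - 4819554)/((-289 + 1959 - 5852 - 2866017)/(653 - 1463 - 955339) + 4798683) = (3409058 - 4819554)/(-2870199/(-956149) + 4798683) = -1410496/(-1/956149*(-2870199) + 4798683) = -1410496/(2870199/956149 + 4798683) = -1410496/4588258821966/956149 = -1410496*956149/4588258821966 = -674322169952/2294129410983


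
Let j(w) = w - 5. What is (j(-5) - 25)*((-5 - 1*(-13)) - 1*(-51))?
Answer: -2065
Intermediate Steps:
j(w) = -5 + w
(j(-5) - 25)*((-5 - 1*(-13)) - 1*(-51)) = ((-5 - 5) - 25)*((-5 - 1*(-13)) - 1*(-51)) = (-10 - 25)*((-5 + 13) + 51) = -35*(8 + 51) = -35*59 = -2065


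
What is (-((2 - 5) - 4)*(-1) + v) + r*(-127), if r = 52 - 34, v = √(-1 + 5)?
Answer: -2291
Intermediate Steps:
v = 2 (v = √4 = 2)
r = 18
(-((2 - 5) - 4)*(-1) + v) + r*(-127) = (-((2 - 5) - 4)*(-1) + 2) + 18*(-127) = (-(-3 - 4)*(-1) + 2) - 2286 = (-1*(-7)*(-1) + 2) - 2286 = (7*(-1) + 2) - 2286 = (-7 + 2) - 2286 = -5 - 2286 = -2291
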